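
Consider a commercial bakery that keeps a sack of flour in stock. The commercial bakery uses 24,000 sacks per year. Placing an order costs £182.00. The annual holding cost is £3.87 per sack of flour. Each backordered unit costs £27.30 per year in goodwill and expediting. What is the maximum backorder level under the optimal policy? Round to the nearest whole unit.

S* ≈ 199 sacks

With planned backorders, Q* = √(2DS/H) · √((H+B)/B).
√(2DS/H) = √(2 × 24,000 × 182 / 3.87) = 1502.453.
√((H+B)/B) = √((3.87+27.3)/27.3) = 1.0685.
Q* ≈ 1605.417.
S* = Q* · H/(H+B) = 1605.417 × 3.87/31.17 ≈ 199.325.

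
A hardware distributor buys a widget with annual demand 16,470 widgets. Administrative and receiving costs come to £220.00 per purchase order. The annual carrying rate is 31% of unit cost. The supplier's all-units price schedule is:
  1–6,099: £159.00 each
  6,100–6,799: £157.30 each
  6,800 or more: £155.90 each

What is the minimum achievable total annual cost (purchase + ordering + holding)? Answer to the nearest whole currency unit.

TC* ≈ £2,637,630

Holding cost per unit per year at price C is H = 0.31·C.
For each price level, check whether its EOQ is feasible; otherwise the best quantity at that price is the breakpoint.
EOQ at £159.00 = 383.4 (feasible in tier 1): TC = 16,470×£159.00 + (16,470/383.4)×220 + (383.4/2)×0.31×£159.00 = £2,637,629.60.
EOQ at £157.30 = 385.5 < 6100, so use break Q=6100: TC = 16,470×£157.30 + (16,470/6100.0)×220 + (6100.0/2)×0.31×£157.30 = £2,740,052.15.
EOQ at £155.90 = 387.2 < 6800, so use break Q=6800: TC = 16,470×£155.90 + (16,470/6800.0)×220 + (6800.0/2)×0.31×£155.90 = £2,732,524.45.
Lowest total cost among the candidates is at Q = 383.4.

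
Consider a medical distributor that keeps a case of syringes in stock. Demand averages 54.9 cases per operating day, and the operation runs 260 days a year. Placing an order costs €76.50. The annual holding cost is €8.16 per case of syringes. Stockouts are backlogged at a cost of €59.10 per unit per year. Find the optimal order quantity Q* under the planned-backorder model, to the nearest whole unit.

Q* ≈ 552 cases

Annual demand D = 54.9 × 260 = 14,274.
With planned backorders, Q* = √(2DS/H) · √((H+B)/B).
√(2DS/H) = √(2 × 14,274 × 76.5 / 8.16) = 517.337.
√((H+B)/B) = √((8.16+59.1)/59.1) = 1.0668.
Q* ≈ 551.897.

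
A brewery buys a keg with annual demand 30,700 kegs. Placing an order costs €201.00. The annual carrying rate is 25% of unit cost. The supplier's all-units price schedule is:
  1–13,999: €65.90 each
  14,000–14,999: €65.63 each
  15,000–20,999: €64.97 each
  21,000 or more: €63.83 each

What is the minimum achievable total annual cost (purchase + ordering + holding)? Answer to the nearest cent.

Holding cost per unit per year at price C is H = 0.25·C.
Candidates are each tier's EOQ (if it falls in that tier) and each price-break quantity.
EOQ at €65.90 = 865.5 (feasible in tier 1): TC = 30,700×€65.90 + (30,700/865.5)×201 + (865.5/2)×0.25×€65.90 = €2,037,389.19.
EOQ at €65.63 = 867.3 < 14000, so use break Q=14000: TC = 30,700×€65.63 + (30,700/14000.0)×201 + (14000.0/2)×0.25×€65.63 = €2,130,134.26.
EOQ at €64.97 = 871.7 < 15000, so use break Q=15000: TC = 30,700×€64.97 + (30,700/15000.0)×201 + (15000.0/2)×0.25×€64.97 = €2,116,809.13.
EOQ at €63.83 = 879.4 < 21000, so use break Q=21000: TC = 30,700×€63.83 + (30,700/21000.0)×201 + (21000.0/2)×0.25×€63.83 = €2,127,428.59.
Lowest total cost among the candidates is at Q = 865.5.

TC* ≈ €2,037,389.19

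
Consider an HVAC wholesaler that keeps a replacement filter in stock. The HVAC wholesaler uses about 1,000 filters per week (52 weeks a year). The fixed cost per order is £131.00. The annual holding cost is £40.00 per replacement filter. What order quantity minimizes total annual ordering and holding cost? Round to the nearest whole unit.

Annual demand D = 1,000 × 52 = 52,000.
EOQ = √(2DS / H) = √(2 × 52,000 × 131 / 40).
= √(13,624,000 / 40) = √340,600 ≈ 583.609.

Q* ≈ 584 filters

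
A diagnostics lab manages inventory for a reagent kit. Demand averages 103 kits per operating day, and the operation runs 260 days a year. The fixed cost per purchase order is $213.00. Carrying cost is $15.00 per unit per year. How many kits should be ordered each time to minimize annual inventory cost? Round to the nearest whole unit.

Q* ≈ 872 kits

Annual demand D = 103 × 260 = 26,780.
EOQ = √(2DS / H) = √(2 × 26,780 × 213 / 15).
= √(11,408,280 / 15) = √760,552 ≈ 872.096.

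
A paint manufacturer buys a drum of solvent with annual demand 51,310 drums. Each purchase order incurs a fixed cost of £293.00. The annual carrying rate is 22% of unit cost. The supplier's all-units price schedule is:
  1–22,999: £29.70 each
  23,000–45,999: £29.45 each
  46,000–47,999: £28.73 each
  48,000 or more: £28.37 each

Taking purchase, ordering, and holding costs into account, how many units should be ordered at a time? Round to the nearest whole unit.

Q* ≈ 2,145 drums

Holding cost per unit per year at price C is H = 0.22·C.
Candidates are each tier's EOQ (if it falls in that tier) and each price-break quantity.
EOQ at £29.70 = 2145.2 (feasible in tier 1): TC = 51,310×£29.70 + (51,310/2145.2)×293 + (2145.2/2)×0.22×£29.70 = £1,537,923.49.
EOQ at £29.45 = 2154.2 < 23000, so use break Q=23000: TC = 51,310×£29.45 + (51,310/23000.0)×293 + (23000.0/2)×0.22×£29.45 = £1,586,241.64.
EOQ at £28.73 = 2181.1 < 46000, so use break Q=46000: TC = 51,310×£28.73 + (51,310/46000.0)×293 + (46000.0/2)×0.22×£28.73 = £1,619,836.92.
EOQ at £28.37 = 2194.9 < 48000, so use break Q=48000: TC = 51,310×£28.37 + (51,310/48000.0)×293 + (48000.0/2)×0.22×£28.37 = £1,605,771.50.
Lowest total cost is £1,537,923.49 at Q = 2145.2.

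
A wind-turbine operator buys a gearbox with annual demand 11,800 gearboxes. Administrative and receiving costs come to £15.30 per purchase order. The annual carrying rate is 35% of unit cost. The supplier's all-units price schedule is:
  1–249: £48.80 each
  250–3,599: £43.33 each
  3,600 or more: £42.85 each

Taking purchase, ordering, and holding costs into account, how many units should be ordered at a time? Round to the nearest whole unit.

Q* ≈ 250 gearboxes

Holding cost per unit per year at price C is H = 0.35·C.
Candidates are each tier's EOQ (if it falls in that tier) and each price-break quantity.
EOQ at £48.80 = 145.4 (feasible in tier 1): TC = 11,800×£48.80 + (11,800/145.4)×15.3 + (145.4/2)×0.35×£48.80 = £578,323.39.
EOQ at £43.33 = 154.3 < 250, so use break Q=250: TC = 11,800×£43.33 + (11,800/250.0)×15.3 + (250.0/2)×0.35×£43.33 = £513,911.85.
EOQ at £42.85 = 155.2 < 3600, so use break Q=3600: TC = 11,800×£42.85 + (11,800/3600.0)×15.3 + (3600.0/2)×0.35×£42.85 = £532,675.65.
Lowest total cost is £513,911.85 at Q = 250.0.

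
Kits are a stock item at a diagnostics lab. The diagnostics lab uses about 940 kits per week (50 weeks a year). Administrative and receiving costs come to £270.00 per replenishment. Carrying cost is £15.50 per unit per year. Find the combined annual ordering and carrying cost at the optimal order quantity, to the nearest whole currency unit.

Annual demand D = 940 × 50 = 47,000.
The optimal lot size = √(2DS/H) = √(2 × 47,000 × 270 / 15.5) ≈ 1279.62.
At Q*, ordering cost (D/Q*)S equals holding cost (Q*/2)H, each = √(DSH/2).
Minimum total = √(2DSH) = √(2 × 47,000 × 270 × 15.5) ≈ 19834.062.

TC* ≈ £19,834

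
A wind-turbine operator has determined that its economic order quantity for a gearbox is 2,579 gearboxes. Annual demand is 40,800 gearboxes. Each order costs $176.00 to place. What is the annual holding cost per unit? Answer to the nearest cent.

Squaring Q* = √(2DS/H) gives Q*² = 2DS/H.
From Q* = √(2DS/H): H = 2DS / Q*² = 2 × 40,800 × 176 / 2,579² = 2.1592.

H ≈ $2.16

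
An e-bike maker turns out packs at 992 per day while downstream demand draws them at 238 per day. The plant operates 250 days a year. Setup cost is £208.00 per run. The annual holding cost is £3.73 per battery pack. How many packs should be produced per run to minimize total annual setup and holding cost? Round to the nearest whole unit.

Q* ≈ 2,955 packs

Annual demand D = 238 × 250 = 59,500.
Production build-up factor (1 − d/p) = 1 − 238/992 = 0.7601.
Q* = √(2DS / (H(1 − d/p))) = √(2 × 59,500 × 208 / (3.73 × 0.7601)).
= √(24,752,000 / 2.8351) ≈ 2954.751.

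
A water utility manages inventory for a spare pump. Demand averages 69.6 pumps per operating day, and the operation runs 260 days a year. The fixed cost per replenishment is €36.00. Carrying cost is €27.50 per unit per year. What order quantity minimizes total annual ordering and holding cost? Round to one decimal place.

Annual demand D = 69.6 × 260 = 18,096.
EOQ = √(2DS / H) = √(2 × 18,096 × 36 / 27.5).
= √(1,302,912 / 27.5) = √47,378.6182 ≈ 217.666.

Q* ≈ 217.7 pumps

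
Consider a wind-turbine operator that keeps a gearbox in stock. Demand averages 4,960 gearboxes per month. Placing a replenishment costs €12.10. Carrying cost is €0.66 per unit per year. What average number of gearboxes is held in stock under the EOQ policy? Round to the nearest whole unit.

Annual demand D = 4,960 × 12 = 59,520.
Q* = √(2DS/H) = √(2 × 59,520 × 12.1 / 0.66) ≈ 1477.29.
Average inventory = Q*/2 ≈ 1477.29 / 2 = 738.647.

Average inventory ≈ 739 gearboxes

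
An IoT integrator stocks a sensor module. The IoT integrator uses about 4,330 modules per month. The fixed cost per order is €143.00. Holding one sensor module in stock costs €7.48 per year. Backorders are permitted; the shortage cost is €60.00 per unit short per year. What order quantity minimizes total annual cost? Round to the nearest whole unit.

Annual demand D = 4,330 × 12 = 51,960.
With planned backorders, Q* = √(2DS/H) · √((H+B)/B).
√(2DS/H) = √(2 × 51,960 × 143 / 7.48) = 1409.506.
√((H+B)/B) = √((7.48+60)/60) = 1.0605.
Q* ≈ 1494.785.

Q* ≈ 1,495 modules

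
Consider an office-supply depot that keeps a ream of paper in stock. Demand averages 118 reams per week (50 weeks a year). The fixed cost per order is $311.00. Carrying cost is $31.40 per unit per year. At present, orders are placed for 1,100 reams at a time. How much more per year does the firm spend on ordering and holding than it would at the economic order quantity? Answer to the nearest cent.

Extra cost ≈ $8,203.49 per year

Annual demand D = 118 × 50 = 5,900.
EOQ = √(2DS/H) = √(2 × 5,900 × 311 / 31.4) ≈ 341.87.
Cost at Q* = (D/Q*)S + (Q*/2)H = √(2DSH) ≈ $10,734.60.
Cost at Q = 1,100: (5,900/1,100)×311 + (1,100/2)×31.4 = $1,668.09 + $17,270.00 = $18,938.09.
Excess = $18,938.09 − $10,734.60 = $8,203.49.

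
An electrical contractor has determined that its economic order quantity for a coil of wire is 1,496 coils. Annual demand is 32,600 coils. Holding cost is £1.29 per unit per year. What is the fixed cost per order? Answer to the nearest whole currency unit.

The basic EOQ model gives Q* = √(2DS/H); rearrange for the unknown.
From Q* = √(2DS/H): S = Q*²H / (2D) = 1,496² × 1.29 / (2 × 32,600) = 44.2798.

S ≈ £44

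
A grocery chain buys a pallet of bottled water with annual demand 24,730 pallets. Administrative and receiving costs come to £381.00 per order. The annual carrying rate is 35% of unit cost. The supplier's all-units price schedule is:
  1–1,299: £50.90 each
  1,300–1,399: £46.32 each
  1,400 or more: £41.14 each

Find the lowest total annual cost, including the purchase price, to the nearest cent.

TC* ≈ £1,034,201.59

Holding cost per unit per year at price C is H = 0.35·C.
Candidates are each tier's EOQ (if it falls in that tier) and each price-break quantity.
EOQ at £50.90 = 1028.5 (feasible in tier 1): TC = 24,730×£50.90 + (24,730/1028.5)×381 + (1028.5/2)×0.35×£50.90 = £1,277,079.40.
EOQ at £46.32 = 1078.1 < 1300, so use break Q=1300: TC = 24,730×£46.32 + (24,730/1300.0)×381 + (1300.0/2)×0.35×£46.32 = £1,163,279.19.
EOQ at £41.14 = 1144.0 < 1400, so use break Q=1400: TC = 24,730×£41.14 + (24,730/1400.0)×381 + (1400.0/2)×0.35×£41.14 = £1,034,201.59.
Lowest total cost among the candidates is at Q = 1400.0.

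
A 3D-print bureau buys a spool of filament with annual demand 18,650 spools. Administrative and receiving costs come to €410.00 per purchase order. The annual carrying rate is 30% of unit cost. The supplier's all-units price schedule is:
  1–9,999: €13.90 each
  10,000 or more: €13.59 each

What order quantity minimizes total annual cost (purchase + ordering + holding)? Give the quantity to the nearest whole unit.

Holding cost per unit per year at price C is H = 0.30·C.
Evaluate total cost at each tier's feasible EOQ or, if the EOQ is below the tier, at the tier's minimum quantity.
EOQ at €13.90 = 1915.0 (feasible in tier 1): TC = 18,650×€13.90 + (18,650/1915.0)×410 + (1915.0/2)×0.30×€13.90 = €267,220.73.
EOQ at €13.59 = 1936.8 < 10000, so use break Q=10000: TC = 18,650×€13.59 + (18,650/10000.0)×410 + (10000.0/2)×0.30×€13.59 = €274,603.15.
Lowest total cost is €267,220.73 at Q = 1915.0.

Q* ≈ 1,915 spools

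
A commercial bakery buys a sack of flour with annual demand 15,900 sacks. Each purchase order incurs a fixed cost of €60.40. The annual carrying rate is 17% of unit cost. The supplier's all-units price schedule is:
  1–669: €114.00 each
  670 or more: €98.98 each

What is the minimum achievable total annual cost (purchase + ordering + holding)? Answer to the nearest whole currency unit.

Holding cost per unit per year at price C is H = 0.17·C.
For each price level, check whether its EOQ is feasible; otherwise the best quantity at that price is the breakpoint.
EOQ at €114.00 = 314.8 (feasible in tier 1): TC = 15,900×€114.00 + (15,900/314.8)×60.4 + (314.8/2)×0.17×€114.00 = €1,818,701.11.
EOQ at €98.98 = 337.9 < 670, so use break Q=670: TC = 15,900×€98.98 + (15,900/670.0)×60.4 + (670.0/2)×0.17×€98.98 = €1,580,852.28.
Lowest total cost among the candidates is at Q = 670.0.

TC* ≈ €1,580,852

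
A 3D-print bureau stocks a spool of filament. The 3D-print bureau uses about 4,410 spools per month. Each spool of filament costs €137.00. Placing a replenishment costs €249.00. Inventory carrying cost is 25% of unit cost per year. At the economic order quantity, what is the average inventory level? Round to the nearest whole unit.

Annual demand D = 4,410 × 12 = 52,920.
Holding cost H = 0.25 × €137.00 = €34.2500 per unit per year.
Q* = √(2DS/H) = √(2 × 52,920 × 249 / 34.25) ≈ 877.19.
Average inventory = Q*/2 ≈ 877.19 / 2 = 438.596.

Average inventory ≈ 439 spools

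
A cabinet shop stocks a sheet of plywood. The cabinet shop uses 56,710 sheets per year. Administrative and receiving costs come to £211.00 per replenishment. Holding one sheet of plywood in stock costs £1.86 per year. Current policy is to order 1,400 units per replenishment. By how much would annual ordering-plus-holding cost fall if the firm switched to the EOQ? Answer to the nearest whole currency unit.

EOQ = √(2DS/H) = √(2 × 56,710 × 211 / 1.86) ≈ 3586.99.
Cost at Q* = (D/Q*)S + (Q*/2)H = √(2DSH) ≈ £6,671.79.
Cost at Q = 1,400: (56,710/1,400)×211 + (1,400/2)×1.86 = £8,547.01 + £1,302.00 = £9,849.01.
Excess = £9,849.01 − £6,671.79 = £3,177.21.

Extra cost ≈ £3,177 per year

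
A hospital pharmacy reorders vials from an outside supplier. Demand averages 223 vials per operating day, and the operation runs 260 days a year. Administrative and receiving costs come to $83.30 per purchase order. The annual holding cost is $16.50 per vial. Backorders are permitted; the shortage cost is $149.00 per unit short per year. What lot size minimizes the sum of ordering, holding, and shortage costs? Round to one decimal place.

Annual demand D = 223 × 260 = 57,980.
With planned backorders, Q* = √(2DS/H) · √((H+B)/B).
√(2DS/H) = √(2 × 57,980 × 83.3 / 16.5) = 765.129.
√((H+B)/B) = √((16.5+149)/149) = 1.0539.
Q* ≈ 806.381.

Q* ≈ 806.4 vials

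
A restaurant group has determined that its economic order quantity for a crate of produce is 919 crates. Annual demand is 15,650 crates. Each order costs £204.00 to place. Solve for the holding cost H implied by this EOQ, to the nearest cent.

H ≈ £7.56

Invert the EOQ relation Q*² = 2DS/H.
From Q* = √(2DS/H): H = 2DS / Q*² = 2 × 15,650 × 204 / 919² = 7.5604.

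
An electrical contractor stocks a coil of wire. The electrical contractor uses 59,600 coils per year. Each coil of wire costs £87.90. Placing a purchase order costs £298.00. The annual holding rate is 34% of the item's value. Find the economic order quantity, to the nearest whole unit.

Holding cost H = 0.34 × £87.90 = £29.8860 per unit per year.
EOQ = √(2DS / H) = √(2 × 59,600 × 298 / 29.886).
= √(35,521,600 / 29.886) = √1,188,569.8989 ≈ 1090.216.

Q* ≈ 1,090 coils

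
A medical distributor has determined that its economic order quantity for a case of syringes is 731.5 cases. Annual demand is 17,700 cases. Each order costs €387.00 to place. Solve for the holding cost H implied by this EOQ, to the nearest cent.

Invert the EOQ relation Q*² = 2DS/H.
From Q* = √(2DS/H): H = 2DS / Q*² = 2 × 17,700 × 387 / 731.5² = 25.6027.

H ≈ €25.60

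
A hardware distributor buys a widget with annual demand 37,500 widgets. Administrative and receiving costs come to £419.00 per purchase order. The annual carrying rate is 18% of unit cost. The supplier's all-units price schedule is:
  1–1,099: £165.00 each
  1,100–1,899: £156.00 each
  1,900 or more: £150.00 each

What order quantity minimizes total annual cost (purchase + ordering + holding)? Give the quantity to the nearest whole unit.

Q* ≈ 1,900 widgets

Holding cost per unit per year at price C is H = 0.18·C.
For each price level, check whether its EOQ is feasible; otherwise the best quantity at that price is the breakpoint.
EOQ at £165.00 = 1028.6 (feasible in tier 1): TC = 37,500×£165.00 + (37,500/1028.6)×419 + (1028.6/2)×0.18×£165.00 = £6,218,050.33.
EOQ at £156.00 = 1057.9 < 1100, so use break Q=1100: TC = 37,500×£156.00 + (37,500/1100.0)×419 + (1100.0/2)×0.18×£156.00 = £5,879,728.09.
EOQ at £150.00 = 1078.8 < 1900, so use break Q=1900: TC = 37,500×£150.00 + (37,500/1900.0)×419 + (1900.0/2)×0.18×£150.00 = £5,658,919.74.
Lowest total cost is £5,658,919.74 at Q = 1900.0.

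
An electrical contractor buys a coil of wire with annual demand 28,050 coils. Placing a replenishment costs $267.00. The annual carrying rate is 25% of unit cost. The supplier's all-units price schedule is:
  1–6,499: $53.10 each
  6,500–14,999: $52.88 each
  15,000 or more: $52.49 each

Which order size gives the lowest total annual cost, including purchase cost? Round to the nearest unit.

Holding cost per unit per year at price C is H = 0.25·C.
For each price level, check whether its EOQ is feasible; otherwise the best quantity at that price is the breakpoint.
EOQ at $53.10 = 1062.2 (feasible in tier 1): TC = 28,050×$53.10 + (28,050/1062.2)×267 + (1062.2/2)×0.25×$53.10 = $1,503,556.14.
EOQ at $52.88 = 1064.4 < 6500, so use break Q=6500: TC = 28,050×$52.88 + (28,050/6500.0)×267 + (6500.0/2)×0.25×$52.88 = $1,527,401.21.
EOQ at $52.49 = 1068.4 < 15000, so use break Q=15000: TC = 28,050×$52.49 + (28,050/15000.0)×267 + (15000.0/2)×0.25×$52.49 = $1,571,262.54.
Lowest total cost is $1,503,556.14 at Q = 1062.2.

Q* ≈ 1,062 coils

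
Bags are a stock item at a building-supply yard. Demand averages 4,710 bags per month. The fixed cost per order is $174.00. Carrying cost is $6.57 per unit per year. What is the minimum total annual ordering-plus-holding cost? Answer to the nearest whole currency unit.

TC* ≈ $11,368

Annual demand D = 4,710 × 12 = 56,520.
Q* = √(2DS/H) = √(2 × 56,520 × 174 / 6.57) ≈ 1730.25.
At Q*, ordering cost (D/Q*)S equals holding cost (Q*/2)H, each = √(DSH/2).
Minimum total = √(2DSH) = √(2 × 56,520 × 174 × 6.57) ≈ 11367.720.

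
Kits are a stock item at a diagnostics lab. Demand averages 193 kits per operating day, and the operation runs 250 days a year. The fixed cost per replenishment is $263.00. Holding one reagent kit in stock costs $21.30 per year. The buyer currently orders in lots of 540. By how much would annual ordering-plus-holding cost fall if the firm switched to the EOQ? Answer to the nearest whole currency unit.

Annual demand D = 193 × 250 = 48,250.
EOQ = √(2DS/H) = √(2 × 48,250 × 263 / 21.3) ≈ 1091.57.
Cost at Q* = (D/Q*)S + (Q*/2)H = √(2DSH) ≈ $23,250.45.
Cost at Q = 540: (48,250/540)×263 + (540/2)×21.3 = $23,499.54 + $5,751.00 = $29,250.54.
Excess = $29,250.54 − $23,250.45 = $6,000.09.

Extra cost ≈ $6,000 per year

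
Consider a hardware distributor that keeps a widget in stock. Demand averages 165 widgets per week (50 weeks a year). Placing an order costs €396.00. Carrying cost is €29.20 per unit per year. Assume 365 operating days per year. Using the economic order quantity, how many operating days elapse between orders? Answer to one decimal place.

T ≈ 20.9 days

Annual demand D = 165 × 50 = 8,250.
The optimal lot size = √(2DS/H) = √(2 × 8,250 × 396 / 29.2) ≈ 473.04.
Cycle time = Q*/D × 365 = 473.04 / 8,250 × 365 ≈ 20.928 days.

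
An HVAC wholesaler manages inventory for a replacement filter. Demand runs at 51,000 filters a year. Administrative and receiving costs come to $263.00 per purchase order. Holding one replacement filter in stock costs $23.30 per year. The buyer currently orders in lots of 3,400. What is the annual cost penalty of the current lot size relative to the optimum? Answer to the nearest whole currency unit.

EOQ = √(2DS/H) = √(2 × 51,000 × 263 / 23.3) ≈ 1073.00.
Cost at Q* = (D/Q*)S + (Q*/2)H = √(2DSH) ≈ $25,000.92.
Cost at Q = 3,400: (51,000/3,400)×263 + (3,400/2)×23.3 = $3,945.00 + $39,610.00 = $43,555.00.
Excess = $43,555.00 − $25,000.92 = $18,554.08.

Extra cost ≈ $18,554 per year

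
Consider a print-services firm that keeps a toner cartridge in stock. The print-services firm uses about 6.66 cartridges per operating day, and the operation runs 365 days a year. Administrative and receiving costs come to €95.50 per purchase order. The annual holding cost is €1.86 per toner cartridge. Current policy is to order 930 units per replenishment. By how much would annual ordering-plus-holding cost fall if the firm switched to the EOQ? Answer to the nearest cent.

Annual demand D = 6.66 × 365 = 2,430.9.
EOQ = √(2DS/H) = √(2 × 2,430.9 × 95.5 / 1.86) ≈ 499.62.
Cost at Q* = (D/Q*)S + (Q*/2)H = √(2DSH) ≈ €929.30.
Cost at Q = 930: (2,430.9/930)×95.5 + (930/2)×1.86 = €249.62 + €864.90 = €1,114.52.
Excess = €1,114.52 − €929.30 = €185.22.

Extra cost ≈ €185.22 per year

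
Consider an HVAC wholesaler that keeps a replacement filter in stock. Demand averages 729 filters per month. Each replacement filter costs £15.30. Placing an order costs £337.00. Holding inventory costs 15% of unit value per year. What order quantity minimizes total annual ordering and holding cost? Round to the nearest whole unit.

Annual demand D = 729 × 12 = 8,748.
Holding cost H = 0.15 × £15.30 = £2.2950 per unit per year.
EOQ = √(2DS / H) = √(2 × 8,748 × 337 / 2.295).
= √(5,896,152 / 2.295) = √2,569,129.4118 ≈ 1602.850.

Q* ≈ 1,603 filters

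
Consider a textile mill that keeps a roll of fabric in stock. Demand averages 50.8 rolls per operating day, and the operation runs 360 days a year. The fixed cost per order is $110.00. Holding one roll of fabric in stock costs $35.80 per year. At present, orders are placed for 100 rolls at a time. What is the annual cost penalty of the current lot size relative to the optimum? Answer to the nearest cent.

Extra cost ≈ $9,905.29 per year

Annual demand D = 50.8 × 360 = 18,288.
EOQ = √(2DS/H) = √(2 × 18,288 × 110 / 35.8) ≈ 335.24.
Cost at Q* = (D/Q*)S + (Q*/2)H = √(2DSH) ≈ $12,001.51.
Cost at Q = 100: (18,288/100)×110 + (100/2)×35.8 = $20,116.80 + $1,790.00 = $21,906.80.
Excess = $21,906.80 − $12,001.51 = $9,905.29.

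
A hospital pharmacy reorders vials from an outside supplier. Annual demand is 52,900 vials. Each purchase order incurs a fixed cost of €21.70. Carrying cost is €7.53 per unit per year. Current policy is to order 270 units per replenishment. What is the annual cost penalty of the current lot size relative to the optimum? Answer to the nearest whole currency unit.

Extra cost ≈ €1,110 per year

EOQ = √(2DS/H) = √(2 × 52,900 × 21.7 / 7.53) ≈ 552.17.
Cost at Q* = (D/Q*)S + (Q*/2)H = √(2DSH) ≈ €4,157.86.
Cost at Q = 270: (52,900/270)×21.7 + (270/2)×7.53 = €4,251.59 + €1,016.55 = €5,268.14.
Excess = €5,268.14 − €4,157.86 = €1,110.28.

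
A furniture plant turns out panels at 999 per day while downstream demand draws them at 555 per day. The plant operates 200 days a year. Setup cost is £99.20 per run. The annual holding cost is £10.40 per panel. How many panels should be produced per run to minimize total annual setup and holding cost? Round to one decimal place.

Q* ≈ 2,182.8 panels

Annual demand D = 555 × 200 = 111,000.
Production build-up factor (1 − d/p) = 1 − 555/999 = 0.4444.
Q* = √(2DS / (H(1 − d/p))) = √(2 × 111,000 × 99.2 / (10.4 × 0.4444)).
= √(22,022,400 / 4.6222) ≈ 2182.765.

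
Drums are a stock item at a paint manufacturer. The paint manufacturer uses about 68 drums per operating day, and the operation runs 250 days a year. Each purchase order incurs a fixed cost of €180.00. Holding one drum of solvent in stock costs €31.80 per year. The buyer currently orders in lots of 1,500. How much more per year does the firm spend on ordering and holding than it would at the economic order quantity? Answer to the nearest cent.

Annual demand D = 68 × 250 = 17,000.
EOQ = √(2DS/H) = √(2 × 17,000 × 180 / 31.8) ≈ 438.69.
Cost at Q* = (D/Q*)S + (Q*/2)H = √(2DSH) ≈ €13,950.48.
Cost at Q = 1,500: (17,000/1,500)×180 + (1,500/2)×31.8 = €2,040.00 + €23,850.00 = €25,890.00.
Excess = €25,890.00 − €13,950.48 = €11,939.52.

Extra cost ≈ €11,939.52 per year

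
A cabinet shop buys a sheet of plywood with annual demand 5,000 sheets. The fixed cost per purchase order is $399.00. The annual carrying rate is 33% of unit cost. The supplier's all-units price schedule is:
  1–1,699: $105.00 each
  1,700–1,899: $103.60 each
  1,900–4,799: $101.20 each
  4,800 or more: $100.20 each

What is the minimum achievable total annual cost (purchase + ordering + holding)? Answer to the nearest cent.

TC* ≈ $536,758.12

Holding cost per unit per year at price C is H = 0.33·C.
Candidates are each tier's EOQ (if it falls in that tier) and each price-break quantity.
EOQ at $105.00 = 339.3 (feasible in tier 1): TC = 5,000×$105.00 + (5,000/339.3)×399 + (339.3/2)×0.33×$105.00 = $536,758.12.
EOQ at $103.60 = 341.6 < 1700, so use break Q=1700: TC = 5,000×$103.60 + (5,000/1700.0)×399 + (1700.0/2)×0.33×$103.60 = $548,233.33.
EOQ at $101.20 = 345.7 < 1900, so use break Q=1900: TC = 5,000×$101.20 + (5,000/1900.0)×399 + (1900.0/2)×0.33×$101.20 = $538,776.20.
EOQ at $100.20 = 347.4 < 4800, so use break Q=4800: TC = 5,000×$100.20 + (5,000/4800.0)×399 + (4800.0/2)×0.33×$100.20 = $580,774.03.
Lowest total cost among the candidates is at Q = 339.3.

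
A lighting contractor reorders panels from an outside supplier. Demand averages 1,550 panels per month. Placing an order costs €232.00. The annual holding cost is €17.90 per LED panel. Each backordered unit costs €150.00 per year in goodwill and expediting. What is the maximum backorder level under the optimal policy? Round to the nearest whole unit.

Annual demand D = 1,550 × 12 = 18,600.
With planned backorders, Q* = √(2DS/H) · √((H+B)/B).
√(2DS/H) = √(2 × 18,600 × 232 / 17.9) = 694.367.
√((H+B)/B) = √((17.9+150)/150) = 1.0580.
Q* ≈ 734.630.
S* = Q* · H/(H+B) = 734.630 × 17.9/167.9 ≈ 78.320.

S* ≈ 78 panels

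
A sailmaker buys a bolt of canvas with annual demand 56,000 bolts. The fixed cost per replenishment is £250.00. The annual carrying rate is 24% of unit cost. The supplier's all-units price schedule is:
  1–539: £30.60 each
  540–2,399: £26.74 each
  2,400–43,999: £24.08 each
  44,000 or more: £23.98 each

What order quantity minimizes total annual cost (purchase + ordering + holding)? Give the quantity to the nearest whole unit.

Q* ≈ 2,400 bolts

Holding cost per unit per year at price C is H = 0.24·C.
For each price level, check whether its EOQ is feasible; otherwise the best quantity at that price is the breakpoint.
Tier 1 (£30.60): EOQ = 1952.6 exceeds tier's upper bound 539, so this tier is dominated.
EOQ at £26.74 = 2088.8 (feasible in tier 2): TC = 56,000×£26.74 + (56,000/2088.8)×250 + (2088.8/2)×0.24×£26.74 = £1,510,844.95.
EOQ at £24.08 = 2201.1 < 2400, so use break Q=2400: TC = 56,000×£24.08 + (56,000/2400.0)×250 + (2400.0/2)×0.24×£24.08 = £1,361,248.37.
EOQ at £23.98 = 2205.7 < 44000, so use break Q=44000: TC = 56,000×£23.98 + (56,000/44000.0)×250 + (44000.0/2)×0.24×£23.98 = £1,469,812.58.
Lowest total cost is £1,361,248.37 at Q = 2400.0.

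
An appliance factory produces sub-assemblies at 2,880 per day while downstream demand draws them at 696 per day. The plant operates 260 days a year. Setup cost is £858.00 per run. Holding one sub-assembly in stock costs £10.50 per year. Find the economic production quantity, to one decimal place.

Q* ≈ 6,244.9 sub-assemblies

Annual demand D = 696 × 260 = 180,960.
Production build-up factor (1 − d/p) = 1 − 696/2,880 = 0.7583.
Q* = √(2DS / (H(1 − d/p))) = √(2 × 180,960 × 858 / (10.5 × 0.7583)).
= √(310,527,360 / 7.9625) ≈ 6244.896.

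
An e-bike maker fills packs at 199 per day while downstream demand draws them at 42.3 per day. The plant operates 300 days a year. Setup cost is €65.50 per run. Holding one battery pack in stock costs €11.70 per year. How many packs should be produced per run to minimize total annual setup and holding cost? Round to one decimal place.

Q* ≈ 424.8 packs

Annual demand D = 42.3 × 300 = 12,690.
Production build-up factor (1 − d/p) = 1 − 42.3/199 = 0.7874.
Q* = √(2DS / (H(1 − d/p))) = √(2 × 12,690 × 65.5 / (11.7 × 0.7874)).
= √(1,662,390 / 9.213) ≈ 424.781.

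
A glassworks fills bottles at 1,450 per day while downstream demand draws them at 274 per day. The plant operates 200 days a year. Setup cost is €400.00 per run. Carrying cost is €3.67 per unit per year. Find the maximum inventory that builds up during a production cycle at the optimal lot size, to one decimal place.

Annual demand D = 274 × 200 = 54,800.
Production build-up factor (1 − d/p) = 1 − 274/1,450 = 0.8110.
Q* = √(2DS / (H(1 − d/p))) = √(2 × 54,800 × 400 / (3.67 × 0.8110)).
= √(43,840,000 / 2.9765) ≈ 3837.802.
Maximum inventory = Q*(1 − d/p) = 3837.802 × 0.8110 ≈ 3112.590.

I_max ≈ 3,112.6 bottles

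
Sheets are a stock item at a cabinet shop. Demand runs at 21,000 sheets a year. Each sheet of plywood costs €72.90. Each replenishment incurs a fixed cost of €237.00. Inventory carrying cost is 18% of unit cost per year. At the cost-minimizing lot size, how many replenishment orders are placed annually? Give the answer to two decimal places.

N ≈ 24.11 orders per year

Holding cost H = 0.18 × €72.90 = €13.1220 per unit per year.
The optimal lot size = √(2DS/H) = √(2 × 21,000 × 237 / 13.122) ≈ 870.96.
Orders per year = D / Q* = 21,000 / 870.96 ≈ 24.111.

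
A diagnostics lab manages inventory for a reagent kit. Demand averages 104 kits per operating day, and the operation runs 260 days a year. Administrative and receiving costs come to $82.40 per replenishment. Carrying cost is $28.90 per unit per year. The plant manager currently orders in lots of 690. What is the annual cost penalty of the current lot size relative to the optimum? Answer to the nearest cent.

Annual demand D = 104 × 260 = 27,040.
EOQ = √(2DS/H) = √(2 × 27,040 × 82.4 / 28.9) ≈ 392.67.
Cost at Q* = (D/Q*)S + (Q*/2)H = √(2DSH) ≈ $11,348.30.
Cost at Q = 690: (27,040/690)×82.4 + (690/2)×28.9 = $3,229.12 + $9,970.50 = $13,199.62.
Excess = $13,199.62 − $11,348.30 = $1,851.32.

Extra cost ≈ $1,851.32 per year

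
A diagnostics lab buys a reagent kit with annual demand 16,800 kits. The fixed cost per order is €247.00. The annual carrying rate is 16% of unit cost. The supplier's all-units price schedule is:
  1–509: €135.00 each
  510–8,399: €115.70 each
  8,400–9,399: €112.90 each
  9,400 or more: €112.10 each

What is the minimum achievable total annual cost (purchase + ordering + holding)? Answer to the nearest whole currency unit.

TC* ≈ €1,956,155

Holding cost per unit per year at price C is H = 0.16·C.
Evaluate total cost at each tier's feasible EOQ or, if the EOQ is below the tier, at the tier's minimum quantity.
Tier 1 (€135.00): EOQ = 619.9 exceeds tier's upper bound 509, so this tier is dominated.
EOQ at €115.70 = 669.6 (feasible in tier 2): TC = 16,800×€115.70 + (16,800/669.6)×247 + (669.6/2)×0.16×€115.70 = €1,956,154.95.
EOQ at €112.90 = 677.8 < 8400, so use break Q=8400: TC = 16,800×€112.90 + (16,800/8400.0)×247 + (8400.0/2)×0.16×€112.90 = €1,973,082.80.
EOQ at €112.10 = 680.2 < 9400, so use break Q=9400: TC = 16,800×€112.10 + (16,800/9400.0)×247 + (9400.0/2)×0.16×€112.10 = €1,968,020.65.
Lowest total cost among the candidates is at Q = 669.6.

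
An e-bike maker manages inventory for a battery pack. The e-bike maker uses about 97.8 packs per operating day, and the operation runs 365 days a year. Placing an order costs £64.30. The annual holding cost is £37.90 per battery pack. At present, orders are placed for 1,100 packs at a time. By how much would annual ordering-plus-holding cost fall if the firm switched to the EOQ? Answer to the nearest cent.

Extra cost ≈ £9,741.31 per year

Annual demand D = 97.8 × 365 = 35,697.
EOQ = √(2DS/H) = √(2 × 35,697 × 64.3 / 37.9) ≈ 348.03.
Cost at Q* = (D/Q*)S + (Q*/2)H = √(2DSH) ≈ £13,190.34.
Cost at Q = 1,100: (35,697/1,100)×64.3 + (1,100/2)×37.9 = £2,086.65 + £20,845.00 = £22,931.65.
Excess = £22,931.65 − £13,190.34 = £9,741.31.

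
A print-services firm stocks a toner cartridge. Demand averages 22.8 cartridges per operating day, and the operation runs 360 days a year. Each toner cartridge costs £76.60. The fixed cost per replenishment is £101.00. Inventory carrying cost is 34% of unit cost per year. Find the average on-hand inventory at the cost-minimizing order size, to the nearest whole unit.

Annual demand D = 22.8 × 360 = 8,208.
Holding cost H = 0.34 × £76.60 = £26.0440 per unit per year.
Q* = √(2DS/H) = √(2 × 8,208 × 101 / 26.044) ≈ 252.31.
Average inventory = Q*/2 ≈ 252.31 / 2 = 126.157.

Average inventory ≈ 126 cartridges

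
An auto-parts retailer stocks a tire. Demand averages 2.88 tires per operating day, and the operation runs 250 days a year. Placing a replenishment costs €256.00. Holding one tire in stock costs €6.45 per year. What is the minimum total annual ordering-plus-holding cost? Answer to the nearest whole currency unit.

Annual demand D = 2.88 × 250 = 720.
EOQ = √(2DS/H) = √(2 × 720 × 256 / 6.45) ≈ 239.07.
At the optimum the two cost components are equal, so total cost = 2·(Q*/2)H = Q*·H.
Minimum total = √(2DSH) = √(2 × 720 × 256 × 6.45) ≈ 1541.988.

TC* ≈ €1,542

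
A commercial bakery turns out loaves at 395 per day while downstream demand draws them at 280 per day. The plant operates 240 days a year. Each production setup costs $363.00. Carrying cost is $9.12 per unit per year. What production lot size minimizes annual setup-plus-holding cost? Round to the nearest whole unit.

Q* ≈ 4,287 loaves

Annual demand D = 280 × 240 = 67,200.
Production build-up factor (1 − d/p) = 1 − 280/395 = 0.2911.
Q* = √(2DS / (H(1 − d/p))) = √(2 × 67,200 × 363 / (9.12 × 0.2911)).
= √(48,787,200 / 2.6552) ≈ 4286.523.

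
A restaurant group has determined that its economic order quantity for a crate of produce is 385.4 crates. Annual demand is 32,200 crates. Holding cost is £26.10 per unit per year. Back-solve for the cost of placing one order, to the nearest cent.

S ≈ £60.20

Squaring Q* = √(2DS/H) gives Q*² = 2DS/H.
From Q* = √(2DS/H): S = Q*²H / (2D) = 385.4² × 26.1 / (2 × 32,200) = 60.1974.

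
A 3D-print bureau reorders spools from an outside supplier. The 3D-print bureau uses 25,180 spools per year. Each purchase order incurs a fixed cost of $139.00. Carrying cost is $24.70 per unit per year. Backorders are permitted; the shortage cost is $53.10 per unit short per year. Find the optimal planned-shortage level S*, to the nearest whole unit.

With planned backorders, Q* = √(2DS/H) · √((H+B)/B).
√(2DS/H) = √(2 × 25,180 × 139 / 24.7) = 532.356.
√((H+B)/B) = √((24.7+53.1)/53.1) = 1.2104.
Q* ≈ 644.383.
S* = Q* · H/(H+B) = 644.383 × 24.7/77.8 ≈ 204.579.

S* ≈ 205 spools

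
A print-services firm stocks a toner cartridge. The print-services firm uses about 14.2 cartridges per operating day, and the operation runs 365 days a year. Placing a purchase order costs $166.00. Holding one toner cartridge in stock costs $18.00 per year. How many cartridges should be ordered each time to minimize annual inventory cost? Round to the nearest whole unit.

Q* ≈ 309 cartridges

Annual demand D = 14.2 × 365 = 5,183.
EOQ = √(2DS / H) = √(2 × 5,183 × 166 / 18).
= √(1,720,756 / 18) = √95,597.5556 ≈ 309.189.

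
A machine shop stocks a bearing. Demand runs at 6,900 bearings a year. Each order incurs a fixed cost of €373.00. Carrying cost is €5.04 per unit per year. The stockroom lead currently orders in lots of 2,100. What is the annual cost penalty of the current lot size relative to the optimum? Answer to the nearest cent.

EOQ = √(2DS/H) = √(2 × 6,900 × 373 / 5.04) ≈ 1010.60.
Cost at Q* = (D/Q*)S + (Q*/2)H = √(2DSH) ≈ €5,093.42.
Cost at Q = 2,100: (6,900/2,100)×373 + (2,100/2)×5.04 = €1,225.57 + €5,292.00 = €6,517.57.
Excess = €6,517.57 − €5,093.42 = €1,424.15.

Extra cost ≈ €1,424.15 per year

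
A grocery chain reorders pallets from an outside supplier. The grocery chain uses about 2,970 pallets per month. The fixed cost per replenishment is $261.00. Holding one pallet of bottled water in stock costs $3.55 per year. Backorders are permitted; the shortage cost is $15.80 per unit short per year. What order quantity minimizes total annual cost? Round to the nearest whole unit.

Q* ≈ 2,533 pallets

Annual demand D = 2,970 × 12 = 35,640.
With planned backorders, Q* = √(2DS/H) · √((H+B)/B).
√(2DS/H) = √(2 × 35,640 × 261 / 3.55) = 2289.233.
√((H+B)/B) = √((3.55+15.8)/15.8) = 1.1067.
Q* ≈ 2533.389.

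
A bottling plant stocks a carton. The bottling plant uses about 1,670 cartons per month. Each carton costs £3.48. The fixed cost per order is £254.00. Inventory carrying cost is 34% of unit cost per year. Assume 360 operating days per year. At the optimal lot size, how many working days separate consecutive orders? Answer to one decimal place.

T ≈ 52.7 days

Annual demand D = 1,670 × 12 = 20,040.
Holding cost H = 0.34 × £3.48 = £1.1832 per unit per year.
EOQ = √(2DS/H) = √(2 × 20,040 × 254 / 1.1832) ≈ 2933.27.
Cycle time = Q*/D × 360 = 2933.27 / 20,040 × 360 ≈ 52.693 days.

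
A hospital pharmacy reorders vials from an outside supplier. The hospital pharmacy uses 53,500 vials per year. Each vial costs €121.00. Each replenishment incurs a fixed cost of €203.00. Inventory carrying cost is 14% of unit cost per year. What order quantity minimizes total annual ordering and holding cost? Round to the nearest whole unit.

Holding cost H = 0.14 × €121.00 = €16.9400 per unit per year.
EOQ = √(2DS / H) = √(2 × 53,500 × 203 / 16.94).
= √(21,721,000 / 16.94) = √1,282,231.405 ≈ 1132.357.

Q* ≈ 1,132 vials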